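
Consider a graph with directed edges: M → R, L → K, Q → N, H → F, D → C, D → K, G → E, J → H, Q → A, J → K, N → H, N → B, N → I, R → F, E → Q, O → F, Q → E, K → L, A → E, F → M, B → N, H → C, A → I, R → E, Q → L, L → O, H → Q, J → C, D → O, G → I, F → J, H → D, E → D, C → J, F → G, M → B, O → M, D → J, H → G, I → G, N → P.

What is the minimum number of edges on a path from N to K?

3

Level 0: N
Level 1: B, H, I, P
Level 2: C, D, F, G, Q
Level 3: A, E, J, K, L, M, O
Level 4: R
K first appears at level 3.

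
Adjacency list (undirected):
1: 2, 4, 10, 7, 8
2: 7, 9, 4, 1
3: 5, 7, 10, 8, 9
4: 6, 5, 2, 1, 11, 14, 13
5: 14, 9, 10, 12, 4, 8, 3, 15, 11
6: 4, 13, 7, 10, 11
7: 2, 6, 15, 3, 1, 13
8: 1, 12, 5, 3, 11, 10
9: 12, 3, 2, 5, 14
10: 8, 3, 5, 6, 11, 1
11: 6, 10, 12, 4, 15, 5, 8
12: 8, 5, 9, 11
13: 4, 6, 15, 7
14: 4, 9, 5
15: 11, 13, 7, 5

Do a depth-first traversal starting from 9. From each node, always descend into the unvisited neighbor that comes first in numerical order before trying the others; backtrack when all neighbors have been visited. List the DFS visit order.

Visit 9
9 → 2
2 → 1
1 → 4
4 → 5
5 → 3
3 → 7
7 → 6
6 → 10
10 → 8
8 → 11
11 → 12
11 → 15
15 → 13
5 → 14

9, 2, 1, 4, 5, 3, 7, 6, 10, 8, 11, 12, 15, 13, 14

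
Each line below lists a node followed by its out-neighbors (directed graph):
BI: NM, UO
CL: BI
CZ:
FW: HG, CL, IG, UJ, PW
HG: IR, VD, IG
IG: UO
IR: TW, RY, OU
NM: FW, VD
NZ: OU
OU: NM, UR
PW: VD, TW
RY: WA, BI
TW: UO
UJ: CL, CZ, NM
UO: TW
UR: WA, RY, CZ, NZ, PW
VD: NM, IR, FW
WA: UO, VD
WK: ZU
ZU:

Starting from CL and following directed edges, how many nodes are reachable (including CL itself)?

BFS from CL visits: CL, BI, NM, UO, FW, VD, TW, HG, IG, PW, UJ, IR, CZ, OU, RY, UR, WA, NZ
Reachable nodes: 18 of 20 total.

18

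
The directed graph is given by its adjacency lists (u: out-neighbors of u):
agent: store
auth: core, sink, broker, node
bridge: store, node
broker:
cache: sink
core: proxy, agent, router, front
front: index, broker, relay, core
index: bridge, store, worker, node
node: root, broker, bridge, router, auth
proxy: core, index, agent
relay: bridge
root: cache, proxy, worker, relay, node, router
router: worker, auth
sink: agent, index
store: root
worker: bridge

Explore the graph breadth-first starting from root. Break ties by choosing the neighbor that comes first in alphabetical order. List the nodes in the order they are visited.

Visit root; enqueue cache, node, proxy, relay, router, worker → queue [cache, node, proxy, relay, router, worker]
Visit cache; enqueue sink → queue [node, proxy, relay, router, worker, sink]
Visit node; enqueue auth, bridge, broker → queue [proxy, relay, router, worker, sink, auth, bridge, broker]
Visit proxy; enqueue agent, core, index → queue [relay, router, worker, sink, auth, bridge, broker, agent, core, index]
Visit relay → queue [router, worker, sink, auth, bridge, broker, agent, core, index]
Visit router → queue [worker, sink, auth, bridge, broker, agent, core, index]
Visit worker → queue [sink, auth, bridge, broker, agent, core, index]
Visit sink → queue [auth, bridge, broker, agent, core, index]
Visit auth → queue [bridge, broker, agent, core, index]
Visit bridge; enqueue store → queue [broker, agent, core, index, store]
Visit broker → queue [agent, core, index, store]
Visit agent → queue [core, index, store]
Visit core; enqueue front → queue [index, store, front]
Visit index → queue [store, front]
Visit store → queue [front]
Visit front → queue []

root, cache, node, proxy, relay, router, worker, sink, auth, bridge, broker, agent, core, index, store, front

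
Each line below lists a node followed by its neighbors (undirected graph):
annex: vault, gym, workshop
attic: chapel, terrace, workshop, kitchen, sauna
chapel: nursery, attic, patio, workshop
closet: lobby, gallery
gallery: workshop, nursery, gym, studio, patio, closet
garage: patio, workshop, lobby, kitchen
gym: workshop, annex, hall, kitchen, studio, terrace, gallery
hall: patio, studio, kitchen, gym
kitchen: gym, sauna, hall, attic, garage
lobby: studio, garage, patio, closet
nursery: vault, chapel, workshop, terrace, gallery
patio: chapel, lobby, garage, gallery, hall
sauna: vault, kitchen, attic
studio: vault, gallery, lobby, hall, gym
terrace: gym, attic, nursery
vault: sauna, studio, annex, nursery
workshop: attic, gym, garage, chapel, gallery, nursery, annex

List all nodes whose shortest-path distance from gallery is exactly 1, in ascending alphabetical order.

closet, gym, nursery, patio, studio, workshop

Level 0: gallery
Level 1: closet, gym, nursery, patio, studio, workshop
Level 2: annex, attic, chapel, garage, hall, kitchen, lobby, terrace, vault
Level 3: sauna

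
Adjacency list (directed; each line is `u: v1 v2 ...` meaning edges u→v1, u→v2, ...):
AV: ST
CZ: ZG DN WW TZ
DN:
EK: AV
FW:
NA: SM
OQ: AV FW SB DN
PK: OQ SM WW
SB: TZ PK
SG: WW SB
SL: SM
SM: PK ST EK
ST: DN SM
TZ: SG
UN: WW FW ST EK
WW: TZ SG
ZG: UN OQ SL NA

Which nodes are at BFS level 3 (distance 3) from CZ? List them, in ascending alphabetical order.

Level 0: CZ
Level 1: DN, TZ, WW, ZG
Level 2: NA, OQ, SG, SL, UN
Level 3: AV, EK, FW, SB, SM, ST
Level 4: PK

AV, EK, FW, SB, SM, ST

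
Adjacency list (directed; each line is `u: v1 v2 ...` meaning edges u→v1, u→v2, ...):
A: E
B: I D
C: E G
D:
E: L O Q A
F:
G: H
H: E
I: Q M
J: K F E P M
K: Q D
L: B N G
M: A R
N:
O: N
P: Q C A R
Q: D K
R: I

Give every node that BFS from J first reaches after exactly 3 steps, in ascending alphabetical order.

Level 0: J
Level 1: E, F, K, M, P
Level 2: A, C, D, L, O, Q, R
Level 3: B, G, I, N
Level 4: H

B, G, I, N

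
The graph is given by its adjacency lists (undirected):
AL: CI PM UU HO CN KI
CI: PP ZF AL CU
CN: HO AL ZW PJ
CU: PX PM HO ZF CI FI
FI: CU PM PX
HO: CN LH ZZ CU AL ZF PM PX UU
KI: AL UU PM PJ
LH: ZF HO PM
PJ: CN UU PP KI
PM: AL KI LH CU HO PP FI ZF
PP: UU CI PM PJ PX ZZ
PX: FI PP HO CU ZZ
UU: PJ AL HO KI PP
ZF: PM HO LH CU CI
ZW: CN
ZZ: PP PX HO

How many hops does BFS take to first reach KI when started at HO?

2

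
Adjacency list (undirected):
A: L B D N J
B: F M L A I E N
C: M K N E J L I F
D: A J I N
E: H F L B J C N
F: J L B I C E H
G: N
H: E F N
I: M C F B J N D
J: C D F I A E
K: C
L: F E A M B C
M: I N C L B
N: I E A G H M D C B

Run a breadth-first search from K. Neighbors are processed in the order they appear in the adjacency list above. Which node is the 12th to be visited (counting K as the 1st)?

Visit K; enqueue C → queue [C]
Visit C; enqueue M, N, E, J, L, I, F → queue [M, N, E, J, L, I, F]
Visit M; enqueue B → queue [N, E, J, L, I, F, B]
Visit N; enqueue A, G, H, D → queue [E, J, L, I, F, B, A, G, H, D]
Visit E → queue [J, L, I, F, B, A, G, H, D]
Visit J → queue [L, I, F, B, A, G, H, D]
Visit L → queue [I, F, B, A, G, H, D]
Visit I → queue [F, B, A, G, H, D]
Visit F → queue [B, A, G, H, D]
Visit B → queue [A, G, H, D]
Visit A → queue [G, H, D]
Visit G → queue [H, D]
Visit H → queue [D]
Visit D → queue []

Visit order: K, C, M, N, E, J, L, I, F, B, A, G, H, D

G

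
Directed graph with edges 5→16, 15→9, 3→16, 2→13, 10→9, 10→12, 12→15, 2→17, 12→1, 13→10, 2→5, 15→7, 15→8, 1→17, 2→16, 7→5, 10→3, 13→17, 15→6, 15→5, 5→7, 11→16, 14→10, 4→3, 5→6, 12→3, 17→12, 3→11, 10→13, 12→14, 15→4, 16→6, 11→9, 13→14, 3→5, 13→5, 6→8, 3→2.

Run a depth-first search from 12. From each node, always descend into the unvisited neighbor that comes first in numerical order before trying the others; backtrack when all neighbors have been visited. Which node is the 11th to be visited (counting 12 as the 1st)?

Visit 12
12 → 1
1 → 17
12 → 3
3 → 2
2 → 5
5 → 6
6 → 8
5 → 7
5 → 16
2 → 13
13 → 10
10 → 9
13 → 14
3 → 11
12 → 15
15 → 4

Visit order: 12, 1, 17, 3, 2, 5, 6, 8, 7, 16, 13, 10, 9, 14, 11, 15, 4

13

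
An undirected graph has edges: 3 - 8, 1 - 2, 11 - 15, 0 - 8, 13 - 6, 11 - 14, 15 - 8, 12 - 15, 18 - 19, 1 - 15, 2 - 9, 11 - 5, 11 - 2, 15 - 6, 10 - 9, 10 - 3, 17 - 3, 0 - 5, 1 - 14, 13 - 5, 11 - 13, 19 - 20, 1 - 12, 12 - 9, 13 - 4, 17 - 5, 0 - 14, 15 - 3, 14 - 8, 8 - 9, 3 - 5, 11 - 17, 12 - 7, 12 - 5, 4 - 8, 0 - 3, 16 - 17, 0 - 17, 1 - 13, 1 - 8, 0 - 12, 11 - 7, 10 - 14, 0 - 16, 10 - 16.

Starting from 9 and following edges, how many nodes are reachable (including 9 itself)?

18

BFS from 9 visits: 9, 2, 8, 10, 12, 1, 11, 0, 3, 4, 14, 15, 16, 5, 7, 13, 17, 6
Reachable nodes: 18 of 21 total.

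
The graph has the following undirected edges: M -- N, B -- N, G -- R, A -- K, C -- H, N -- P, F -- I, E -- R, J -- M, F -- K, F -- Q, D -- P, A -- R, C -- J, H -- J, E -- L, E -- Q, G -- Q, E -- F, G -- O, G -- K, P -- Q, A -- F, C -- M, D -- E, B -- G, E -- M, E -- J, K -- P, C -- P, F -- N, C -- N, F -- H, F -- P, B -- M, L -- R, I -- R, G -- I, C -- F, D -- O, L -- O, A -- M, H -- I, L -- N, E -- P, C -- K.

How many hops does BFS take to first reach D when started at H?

Level 0: H
Level 1: C, F, I, J
Level 2: A, E, G, K, M, N, P, Q, R
Level 3: B, D, L, O
D first appears at level 3.

3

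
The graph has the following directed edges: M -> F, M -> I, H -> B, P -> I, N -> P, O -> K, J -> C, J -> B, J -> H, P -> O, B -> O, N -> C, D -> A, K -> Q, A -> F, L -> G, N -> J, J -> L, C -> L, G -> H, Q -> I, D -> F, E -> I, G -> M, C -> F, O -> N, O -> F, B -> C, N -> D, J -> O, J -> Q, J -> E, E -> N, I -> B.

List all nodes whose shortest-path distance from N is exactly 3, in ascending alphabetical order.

Level 0: N
Level 1: C, D, J, P
Level 2: A, B, E, F, H, I, L, O, Q
Level 3: G, K
Level 4: M

G, K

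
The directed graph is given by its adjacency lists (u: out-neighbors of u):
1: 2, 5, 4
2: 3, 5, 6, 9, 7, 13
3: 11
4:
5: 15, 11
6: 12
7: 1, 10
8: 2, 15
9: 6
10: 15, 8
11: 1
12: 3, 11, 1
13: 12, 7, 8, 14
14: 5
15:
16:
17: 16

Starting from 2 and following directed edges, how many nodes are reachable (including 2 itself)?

15

BFS from 2 visits: 2, 3, 5, 6, 9, 7, 13, 11, 15, 12, 1, 10, 8, 14, 4
Reachable nodes: 15 of 17 total.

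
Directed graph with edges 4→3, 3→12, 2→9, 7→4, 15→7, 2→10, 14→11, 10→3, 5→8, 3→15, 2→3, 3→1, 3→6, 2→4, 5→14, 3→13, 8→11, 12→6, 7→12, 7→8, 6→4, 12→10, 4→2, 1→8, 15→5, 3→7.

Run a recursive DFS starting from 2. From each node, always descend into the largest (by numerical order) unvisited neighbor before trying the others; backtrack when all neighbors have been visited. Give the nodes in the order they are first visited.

2, 10, 3, 15, 7, 12, 6, 4, 8, 11, 5, 14, 13, 1, 9

Visit 2
2 → 10
10 → 3
3 → 15
15 → 7
7 → 12
12 → 6
6 → 4
7 → 8
8 → 11
15 → 5
5 → 14
3 → 13
3 → 1
2 → 9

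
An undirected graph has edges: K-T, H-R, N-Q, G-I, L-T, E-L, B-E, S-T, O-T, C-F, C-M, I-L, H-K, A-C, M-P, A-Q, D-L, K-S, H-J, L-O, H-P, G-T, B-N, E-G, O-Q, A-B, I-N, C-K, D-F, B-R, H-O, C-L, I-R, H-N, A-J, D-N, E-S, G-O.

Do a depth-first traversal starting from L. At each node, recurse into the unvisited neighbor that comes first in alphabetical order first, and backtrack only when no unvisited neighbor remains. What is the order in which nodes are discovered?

Visit L
L → C
C → A
A → B
B → E
E → G
G → I
I → N
N → D
D → F
N → H
H → J
H → K
K → S
S → T
T → O
O → Q
H → P
P → M
H → R

L, C, A, B, E, G, I, N, D, F, H, J, K, S, T, O, Q, P, M, R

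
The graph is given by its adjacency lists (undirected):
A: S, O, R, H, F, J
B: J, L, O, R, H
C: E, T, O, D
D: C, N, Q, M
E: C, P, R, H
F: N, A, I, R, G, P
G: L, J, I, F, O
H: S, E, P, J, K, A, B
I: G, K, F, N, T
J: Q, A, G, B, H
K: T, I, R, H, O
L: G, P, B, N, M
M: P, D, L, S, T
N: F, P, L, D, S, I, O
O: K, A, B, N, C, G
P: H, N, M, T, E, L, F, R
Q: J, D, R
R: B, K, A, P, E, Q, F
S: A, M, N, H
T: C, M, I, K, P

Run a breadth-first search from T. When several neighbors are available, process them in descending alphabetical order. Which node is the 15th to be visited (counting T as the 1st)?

O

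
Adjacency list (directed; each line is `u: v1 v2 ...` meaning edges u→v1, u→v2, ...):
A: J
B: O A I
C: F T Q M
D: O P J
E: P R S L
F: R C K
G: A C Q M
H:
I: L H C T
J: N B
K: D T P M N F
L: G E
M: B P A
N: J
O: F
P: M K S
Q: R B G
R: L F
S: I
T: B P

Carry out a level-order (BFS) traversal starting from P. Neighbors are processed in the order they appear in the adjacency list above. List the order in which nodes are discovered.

P, M, K, S, B, A, D, T, N, F, I, O, J, R, C, L, H, Q, G, E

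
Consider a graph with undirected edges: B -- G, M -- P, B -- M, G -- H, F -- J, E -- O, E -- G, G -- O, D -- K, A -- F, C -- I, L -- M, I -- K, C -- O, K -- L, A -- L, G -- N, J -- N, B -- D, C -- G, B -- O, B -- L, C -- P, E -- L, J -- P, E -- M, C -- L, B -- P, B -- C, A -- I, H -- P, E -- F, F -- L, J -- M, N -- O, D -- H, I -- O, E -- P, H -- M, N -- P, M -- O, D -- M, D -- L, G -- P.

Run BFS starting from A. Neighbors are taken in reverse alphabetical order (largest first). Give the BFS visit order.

Visit A; enqueue L, I, F → queue [L, I, F]
Visit L; enqueue M, K, E, D, C, B → queue [I, F, M, K, E, D, C, B]
Visit I; enqueue O → queue [F, M, K, E, D, C, B, O]
Visit F; enqueue J → queue [M, K, E, D, C, B, O, J]
Visit M; enqueue P, H → queue [K, E, D, C, B, O, J, P, H]
Visit K → queue [E, D, C, B, O, J, P, H]
Visit E; enqueue G → queue [D, C, B, O, J, P, H, G]
Visit D → queue [C, B, O, J, P, H, G]
Visit C → queue [B, O, J, P, H, G]
Visit B → queue [O, J, P, H, G]
Visit O; enqueue N → queue [J, P, H, G, N]
Visit J → queue [P, H, G, N]
Visit P → queue [H, G, N]
Visit H → queue [G, N]
Visit G → queue [N]
Visit N → queue []

A, L, I, F, M, K, E, D, C, B, O, J, P, H, G, N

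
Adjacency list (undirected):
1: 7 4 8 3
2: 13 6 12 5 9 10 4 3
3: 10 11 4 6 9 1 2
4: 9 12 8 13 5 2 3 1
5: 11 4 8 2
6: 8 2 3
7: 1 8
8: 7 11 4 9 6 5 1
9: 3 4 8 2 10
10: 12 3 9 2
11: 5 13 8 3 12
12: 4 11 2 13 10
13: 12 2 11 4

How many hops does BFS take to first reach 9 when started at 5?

Level 0: 5
Level 1: 2, 4, 8, 11
Level 2: 1, 3, 6, 7, 9, 10, 12, 13
9 first appears at level 2.

2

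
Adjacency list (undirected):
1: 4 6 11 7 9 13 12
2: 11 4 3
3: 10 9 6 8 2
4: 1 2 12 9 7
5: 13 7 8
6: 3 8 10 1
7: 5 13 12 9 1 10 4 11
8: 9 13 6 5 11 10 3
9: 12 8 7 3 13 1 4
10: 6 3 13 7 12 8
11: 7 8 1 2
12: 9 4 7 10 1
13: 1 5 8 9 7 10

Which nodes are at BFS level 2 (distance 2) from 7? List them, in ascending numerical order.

2, 3, 6, 8

Level 0: 7
Level 1: 1, 4, 5, 9, 10, 11, 12, 13
Level 2: 2, 3, 6, 8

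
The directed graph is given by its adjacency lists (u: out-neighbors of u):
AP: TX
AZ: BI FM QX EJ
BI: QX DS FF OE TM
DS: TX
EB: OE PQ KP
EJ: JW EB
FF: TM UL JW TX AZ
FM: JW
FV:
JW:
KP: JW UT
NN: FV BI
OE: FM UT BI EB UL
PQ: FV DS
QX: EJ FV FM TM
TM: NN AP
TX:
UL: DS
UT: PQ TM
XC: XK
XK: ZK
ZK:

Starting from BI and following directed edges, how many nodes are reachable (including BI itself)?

BFS from BI visits: BI, QX, DS, FF, OE, TM, EJ, FV, FM, TX, UL, JW, AZ, UT, EB, NN, AP, PQ, KP
Reachable nodes: 19 of 22 total.

19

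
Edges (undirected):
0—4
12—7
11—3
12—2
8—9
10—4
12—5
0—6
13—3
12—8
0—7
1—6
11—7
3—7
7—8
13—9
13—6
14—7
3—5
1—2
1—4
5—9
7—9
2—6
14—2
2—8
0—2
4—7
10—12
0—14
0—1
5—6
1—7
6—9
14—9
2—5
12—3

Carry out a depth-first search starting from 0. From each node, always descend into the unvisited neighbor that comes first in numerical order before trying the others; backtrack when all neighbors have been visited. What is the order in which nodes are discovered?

0 -> 1 -> 2 -> 5 -> 3 -> 7 -> 4 -> 10 -> 12 -> 8 -> 9 -> 6 -> 13 -> 14 -> 11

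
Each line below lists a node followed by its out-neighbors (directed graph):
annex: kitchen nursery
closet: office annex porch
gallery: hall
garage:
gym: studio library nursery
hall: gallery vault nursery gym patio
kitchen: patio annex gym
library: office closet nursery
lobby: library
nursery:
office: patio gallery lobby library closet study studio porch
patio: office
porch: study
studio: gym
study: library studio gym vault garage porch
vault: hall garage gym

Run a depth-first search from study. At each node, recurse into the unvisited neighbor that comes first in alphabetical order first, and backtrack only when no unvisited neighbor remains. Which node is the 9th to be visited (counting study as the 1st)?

office

Visit study
study → garage
study → gym
gym → library
library → closet
closet → annex
annex → kitchen
kitchen → patio
patio → office
office → gallery
gallery → hall
hall → nursery
hall → vault
office → lobby
office → porch
office → studio

Visit order: study, garage, gym, library, closet, annex, kitchen, patio, office, gallery, hall, nursery, vault, lobby, porch, studio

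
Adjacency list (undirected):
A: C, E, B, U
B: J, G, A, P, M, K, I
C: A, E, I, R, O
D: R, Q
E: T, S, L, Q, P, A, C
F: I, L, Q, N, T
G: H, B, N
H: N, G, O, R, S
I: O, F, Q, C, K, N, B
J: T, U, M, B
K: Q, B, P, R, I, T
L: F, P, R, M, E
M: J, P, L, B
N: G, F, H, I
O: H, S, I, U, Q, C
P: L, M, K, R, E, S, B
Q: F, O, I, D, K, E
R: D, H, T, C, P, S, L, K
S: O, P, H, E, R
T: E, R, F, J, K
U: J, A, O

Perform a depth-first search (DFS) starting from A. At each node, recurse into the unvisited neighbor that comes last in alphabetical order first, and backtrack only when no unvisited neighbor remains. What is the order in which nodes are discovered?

A, U, O, S, R, T, K, Q, I, N, H, G, B, P, M, L, F, E, C, J, D

Visit A
A → U
U → O
O → S
S → R
R → T
T → K
K → Q
Q → I
I → N
N → H
H → G
G → B
B → P
P → M
M → L
L → F
L → E
E → C
M → J
Q → D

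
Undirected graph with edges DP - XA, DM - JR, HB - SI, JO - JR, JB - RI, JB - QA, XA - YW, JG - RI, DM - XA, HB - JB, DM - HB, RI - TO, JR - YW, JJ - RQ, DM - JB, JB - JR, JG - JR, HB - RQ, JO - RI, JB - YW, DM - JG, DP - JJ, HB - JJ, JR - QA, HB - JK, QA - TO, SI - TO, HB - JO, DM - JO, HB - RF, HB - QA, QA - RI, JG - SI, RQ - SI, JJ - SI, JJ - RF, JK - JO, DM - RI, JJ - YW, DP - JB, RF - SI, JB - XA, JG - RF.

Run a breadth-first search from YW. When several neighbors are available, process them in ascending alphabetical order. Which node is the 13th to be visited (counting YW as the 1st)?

SI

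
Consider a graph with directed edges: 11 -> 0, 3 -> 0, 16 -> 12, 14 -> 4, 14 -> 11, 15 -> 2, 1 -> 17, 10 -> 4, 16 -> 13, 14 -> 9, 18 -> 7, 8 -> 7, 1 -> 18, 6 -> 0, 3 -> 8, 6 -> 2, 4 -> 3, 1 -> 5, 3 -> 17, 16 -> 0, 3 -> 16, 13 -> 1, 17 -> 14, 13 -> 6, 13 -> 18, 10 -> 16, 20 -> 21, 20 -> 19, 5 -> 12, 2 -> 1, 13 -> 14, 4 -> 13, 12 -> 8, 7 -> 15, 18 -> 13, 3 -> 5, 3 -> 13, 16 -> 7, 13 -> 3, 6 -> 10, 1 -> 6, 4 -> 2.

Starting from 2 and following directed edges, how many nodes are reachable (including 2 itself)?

BFS from 2 visits: 2, 1, 18, 17, 6, 5, 13, 7, 14, 10, 0, 12, 3, 15, 11, 9, 4, 16, 8
Reachable nodes: 19 of 22 total.

19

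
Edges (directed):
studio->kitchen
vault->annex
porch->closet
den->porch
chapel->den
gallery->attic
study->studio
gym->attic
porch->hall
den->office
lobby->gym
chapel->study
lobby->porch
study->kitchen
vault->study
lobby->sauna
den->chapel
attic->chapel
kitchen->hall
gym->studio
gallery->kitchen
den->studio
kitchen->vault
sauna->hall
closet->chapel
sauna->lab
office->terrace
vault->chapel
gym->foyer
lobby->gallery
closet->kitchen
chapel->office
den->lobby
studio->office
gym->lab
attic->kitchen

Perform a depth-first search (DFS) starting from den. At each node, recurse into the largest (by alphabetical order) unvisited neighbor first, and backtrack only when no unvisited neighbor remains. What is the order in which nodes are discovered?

Visit den
den → studio
studio → office
office → terrace
studio → kitchen
kitchen → vault
vault → study
vault → chapel
vault → annex
kitchen → hall
den → porch
porch → closet
den → lobby
lobby → sauna
sauna → lab
lobby → gym
gym → foyer
gym → attic
lobby → gallery

den → studio → office → terrace → kitchen → vault → study → chapel → annex → hall → porch → closet → lobby → sauna → lab → gym → foyer → attic → gallery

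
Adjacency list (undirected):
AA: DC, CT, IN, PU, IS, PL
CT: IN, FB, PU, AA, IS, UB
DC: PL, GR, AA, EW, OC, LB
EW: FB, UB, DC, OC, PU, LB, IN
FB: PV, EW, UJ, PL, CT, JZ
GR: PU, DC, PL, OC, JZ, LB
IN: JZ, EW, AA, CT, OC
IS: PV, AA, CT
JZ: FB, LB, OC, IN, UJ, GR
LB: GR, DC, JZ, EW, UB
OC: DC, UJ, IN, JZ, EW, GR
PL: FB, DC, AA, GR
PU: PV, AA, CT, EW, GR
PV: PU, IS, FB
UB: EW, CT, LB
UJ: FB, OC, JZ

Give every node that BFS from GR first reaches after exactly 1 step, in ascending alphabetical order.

DC, JZ, LB, OC, PL, PU

Level 0: GR
Level 1: DC, JZ, LB, OC, PL, PU
Level 2: AA, CT, EW, FB, IN, PV, UB, UJ
Level 3: IS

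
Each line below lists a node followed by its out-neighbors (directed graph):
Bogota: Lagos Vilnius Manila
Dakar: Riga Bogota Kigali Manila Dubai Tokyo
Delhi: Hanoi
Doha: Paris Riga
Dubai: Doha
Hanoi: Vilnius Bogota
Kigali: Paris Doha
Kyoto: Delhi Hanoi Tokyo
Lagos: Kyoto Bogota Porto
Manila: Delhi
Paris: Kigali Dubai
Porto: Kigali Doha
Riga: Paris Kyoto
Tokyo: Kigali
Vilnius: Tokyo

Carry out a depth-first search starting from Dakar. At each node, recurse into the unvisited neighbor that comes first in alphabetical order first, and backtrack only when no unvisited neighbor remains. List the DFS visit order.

Dakar → Bogota → Lagos → Kyoto → Delhi → Hanoi → Vilnius → Tokyo → Kigali → Doha → Paris → Dubai → Riga → Porto → Manila

Visit Dakar
Dakar → Bogota
Bogota → Lagos
Lagos → Kyoto
Kyoto → Delhi
Delhi → Hanoi
Hanoi → Vilnius
Vilnius → Tokyo
Tokyo → Kigali
Kigali → Doha
Doha → Paris
Paris → Dubai
Doha → Riga
Lagos → Porto
Bogota → Manila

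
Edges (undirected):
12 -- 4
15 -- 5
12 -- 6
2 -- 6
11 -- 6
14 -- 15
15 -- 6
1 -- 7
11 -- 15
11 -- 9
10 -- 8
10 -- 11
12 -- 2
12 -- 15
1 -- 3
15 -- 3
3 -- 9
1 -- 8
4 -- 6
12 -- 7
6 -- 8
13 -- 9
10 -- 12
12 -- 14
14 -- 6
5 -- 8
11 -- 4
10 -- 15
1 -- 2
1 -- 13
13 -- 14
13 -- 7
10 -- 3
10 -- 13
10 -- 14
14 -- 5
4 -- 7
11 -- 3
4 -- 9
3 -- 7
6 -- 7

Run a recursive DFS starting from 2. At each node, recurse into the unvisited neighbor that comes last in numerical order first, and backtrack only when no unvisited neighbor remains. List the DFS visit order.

2 12 15 14 13 10 11 9 4 7 6 8 5 1 3

Visit 2
2 → 12
12 → 15
15 → 14
14 → 13
13 → 10
10 → 11
11 → 9
9 → 4
4 → 7
7 → 6
6 → 8
8 → 5
8 → 1
1 → 3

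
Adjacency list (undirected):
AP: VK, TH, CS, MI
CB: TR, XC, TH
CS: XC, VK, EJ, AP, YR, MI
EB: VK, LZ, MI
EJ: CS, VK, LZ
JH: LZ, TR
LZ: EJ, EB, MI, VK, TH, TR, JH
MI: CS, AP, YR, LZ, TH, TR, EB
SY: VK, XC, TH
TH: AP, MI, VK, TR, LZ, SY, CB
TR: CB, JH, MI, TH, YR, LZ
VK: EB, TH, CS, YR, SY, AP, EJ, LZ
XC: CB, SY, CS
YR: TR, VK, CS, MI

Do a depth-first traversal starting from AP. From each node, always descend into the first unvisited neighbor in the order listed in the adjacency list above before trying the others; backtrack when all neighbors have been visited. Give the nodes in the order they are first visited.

Visit AP
AP → VK
VK → EB
EB → LZ
LZ → EJ
EJ → CS
CS → XC
XC → CB
CB → TR
TR → JH
TR → MI
MI → YR
MI → TH
TH → SY

AP -> VK -> EB -> LZ -> EJ -> CS -> XC -> CB -> TR -> JH -> MI -> YR -> TH -> SY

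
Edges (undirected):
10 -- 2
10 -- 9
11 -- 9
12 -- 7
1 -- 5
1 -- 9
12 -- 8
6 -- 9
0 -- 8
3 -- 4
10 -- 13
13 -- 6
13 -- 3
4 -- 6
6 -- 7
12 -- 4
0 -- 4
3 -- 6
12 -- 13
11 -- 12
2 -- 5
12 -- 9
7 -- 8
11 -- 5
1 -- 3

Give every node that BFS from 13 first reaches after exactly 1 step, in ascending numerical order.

Level 0: 13
Level 1: 3, 6, 10, 12
Level 2: 1, 2, 4, 7, 8, 9, 11
Level 3: 0, 5

3, 6, 10, 12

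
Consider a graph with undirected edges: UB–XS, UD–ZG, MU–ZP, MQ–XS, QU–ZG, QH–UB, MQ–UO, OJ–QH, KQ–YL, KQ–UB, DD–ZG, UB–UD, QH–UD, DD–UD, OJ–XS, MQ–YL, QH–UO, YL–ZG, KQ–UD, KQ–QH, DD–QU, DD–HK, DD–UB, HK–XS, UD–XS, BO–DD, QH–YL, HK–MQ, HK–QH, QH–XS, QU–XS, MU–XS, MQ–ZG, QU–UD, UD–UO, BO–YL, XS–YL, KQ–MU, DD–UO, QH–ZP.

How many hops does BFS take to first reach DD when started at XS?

2

Level 0: XS
Level 1: HK, MQ, MU, OJ, QH, QU, UB, UD, YL
Level 2: BO, DD, KQ, UO, ZG, ZP
DD first appears at level 2.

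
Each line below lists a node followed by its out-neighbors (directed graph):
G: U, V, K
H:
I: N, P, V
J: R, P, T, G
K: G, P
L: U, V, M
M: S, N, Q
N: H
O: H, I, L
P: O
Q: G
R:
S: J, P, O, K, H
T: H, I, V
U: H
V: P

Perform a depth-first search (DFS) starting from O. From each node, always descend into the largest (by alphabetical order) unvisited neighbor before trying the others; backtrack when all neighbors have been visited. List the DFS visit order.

O -> L -> V -> P -> U -> H -> M -> S -> K -> G -> J -> T -> I -> N -> R -> Q

Visit O
O → L
L → V
V → P
L → U
U → H
L → M
M → S
S → K
K → G
S → J
J → T
T → I
I → N
J → R
M → Q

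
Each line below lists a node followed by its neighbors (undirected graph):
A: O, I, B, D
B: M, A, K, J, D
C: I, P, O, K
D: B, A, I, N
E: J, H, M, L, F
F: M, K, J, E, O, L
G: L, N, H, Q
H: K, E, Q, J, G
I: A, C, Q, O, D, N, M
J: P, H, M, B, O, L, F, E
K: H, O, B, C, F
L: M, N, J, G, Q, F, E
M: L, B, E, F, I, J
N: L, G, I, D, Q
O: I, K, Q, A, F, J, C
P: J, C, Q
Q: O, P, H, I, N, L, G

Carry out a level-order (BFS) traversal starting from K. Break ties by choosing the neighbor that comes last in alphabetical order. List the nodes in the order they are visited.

K, O, H, F, C, B, Q, J, I, A, G, E, M, L, P, D, N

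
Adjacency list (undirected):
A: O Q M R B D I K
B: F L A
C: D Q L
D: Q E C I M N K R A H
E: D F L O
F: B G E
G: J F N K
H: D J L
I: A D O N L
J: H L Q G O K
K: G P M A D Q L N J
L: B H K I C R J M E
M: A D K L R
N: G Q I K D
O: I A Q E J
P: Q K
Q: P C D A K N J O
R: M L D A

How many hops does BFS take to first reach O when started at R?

2

Level 0: R
Level 1: A, D, L, M
Level 2: B, C, E, H, I, J, K, N, O, Q
Level 3: F, G, P
O first appears at level 2.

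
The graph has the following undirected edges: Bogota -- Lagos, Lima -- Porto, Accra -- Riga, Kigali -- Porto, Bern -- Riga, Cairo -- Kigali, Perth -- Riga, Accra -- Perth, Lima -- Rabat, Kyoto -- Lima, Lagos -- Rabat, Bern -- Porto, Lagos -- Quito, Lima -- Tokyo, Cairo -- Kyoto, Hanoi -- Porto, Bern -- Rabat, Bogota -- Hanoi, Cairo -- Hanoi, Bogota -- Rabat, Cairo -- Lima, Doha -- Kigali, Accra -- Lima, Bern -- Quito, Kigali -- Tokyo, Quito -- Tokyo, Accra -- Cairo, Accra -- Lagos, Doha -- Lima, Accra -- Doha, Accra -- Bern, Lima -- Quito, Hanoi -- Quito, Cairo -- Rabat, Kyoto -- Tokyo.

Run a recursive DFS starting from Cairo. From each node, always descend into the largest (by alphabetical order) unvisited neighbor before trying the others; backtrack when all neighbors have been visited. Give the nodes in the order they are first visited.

Visit Cairo
Cairo → Rabat
Rabat → Lima
Lima → Tokyo
Tokyo → Quito
Quito → Lagos
Lagos → Bogota
Bogota → Hanoi
Hanoi → Porto
Porto → Kigali
Kigali → Doha
Doha → Accra
Accra → Riga
Riga → Perth
Riga → Bern
Tokyo → Kyoto

Cairo → Rabat → Lima → Tokyo → Quito → Lagos → Bogota → Hanoi → Porto → Kigali → Doha → Accra → Riga → Perth → Bern → Kyoto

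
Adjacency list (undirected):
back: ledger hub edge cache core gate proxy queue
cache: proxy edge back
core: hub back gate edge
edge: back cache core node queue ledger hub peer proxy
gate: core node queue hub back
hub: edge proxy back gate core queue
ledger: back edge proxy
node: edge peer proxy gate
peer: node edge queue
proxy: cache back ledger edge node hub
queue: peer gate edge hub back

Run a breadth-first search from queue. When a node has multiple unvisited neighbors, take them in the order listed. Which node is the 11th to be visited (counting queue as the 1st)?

proxy

Visit queue; enqueue peer, gate, edge, hub, back → queue [peer, gate, edge, hub, back]
Visit peer; enqueue node → queue [gate, edge, hub, back, node]
Visit gate; enqueue core → queue [edge, hub, back, node, core]
Visit edge; enqueue cache, ledger, proxy → queue [hub, back, node, core, cache, ledger, proxy]
Visit hub → queue [back, node, core, cache, ledger, proxy]
Visit back → queue [node, core, cache, ledger, proxy]
Visit node → queue [core, cache, ledger, proxy]
Visit core → queue [cache, ledger, proxy]
Visit cache → queue [ledger, proxy]
Visit ledger → queue [proxy]
Visit proxy → queue []

Visit order: queue, peer, gate, edge, hub, back, node, core, cache, ledger, proxy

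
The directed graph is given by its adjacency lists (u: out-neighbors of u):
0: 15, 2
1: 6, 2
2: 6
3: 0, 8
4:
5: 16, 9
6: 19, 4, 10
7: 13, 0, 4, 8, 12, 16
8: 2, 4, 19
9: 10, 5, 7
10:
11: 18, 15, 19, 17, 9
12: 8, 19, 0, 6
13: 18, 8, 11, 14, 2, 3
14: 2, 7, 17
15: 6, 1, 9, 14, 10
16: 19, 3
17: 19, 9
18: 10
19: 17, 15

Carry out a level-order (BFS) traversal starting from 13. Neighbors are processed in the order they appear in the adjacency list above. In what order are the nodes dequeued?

13 -> 18 -> 8 -> 11 -> 14 -> 2 -> 3 -> 10 -> 4 -> 19 -> 15 -> 17 -> 9 -> 7 -> 6 -> 0 -> 1 -> 5 -> 12 -> 16

Visit 13; enqueue 18, 8, 11, 14, 2, 3 → queue [18, 8, 11, 14, 2, 3]
Visit 18; enqueue 10 → queue [8, 11, 14, 2, 3, 10]
Visit 8; enqueue 4, 19 → queue [11, 14, 2, 3, 10, 4, 19]
Visit 11; enqueue 15, 17, 9 → queue [14, 2, 3, 10, 4, 19, 15, 17, 9]
Visit 14; enqueue 7 → queue [2, 3, 10, 4, 19, 15, 17, 9, 7]
Visit 2; enqueue 6 → queue [3, 10, 4, 19, 15, 17, 9, 7, 6]
Visit 3; enqueue 0 → queue [10, 4, 19, 15, 17, 9, 7, 6, 0]
Visit 10 → queue [4, 19, 15, 17, 9, 7, 6, 0]
Visit 4 → queue [19, 15, 17, 9, 7, 6, 0]
Visit 19 → queue [15, 17, 9, 7, 6, 0]
Visit 15; enqueue 1 → queue [17, 9, 7, 6, 0, 1]
Visit 17 → queue [9, 7, 6, 0, 1]
Visit 9; enqueue 5 → queue [7, 6, 0, 1, 5]
Visit 7; enqueue 12, 16 → queue [6, 0, 1, 5, 12, 16]
Visit 6 → queue [0, 1, 5, 12, 16]
Visit 0 → queue [1, 5, 12, 16]
Visit 1 → queue [5, 12, 16]
Visit 5 → queue [12, 16]
Visit 12 → queue [16]
Visit 16 → queue []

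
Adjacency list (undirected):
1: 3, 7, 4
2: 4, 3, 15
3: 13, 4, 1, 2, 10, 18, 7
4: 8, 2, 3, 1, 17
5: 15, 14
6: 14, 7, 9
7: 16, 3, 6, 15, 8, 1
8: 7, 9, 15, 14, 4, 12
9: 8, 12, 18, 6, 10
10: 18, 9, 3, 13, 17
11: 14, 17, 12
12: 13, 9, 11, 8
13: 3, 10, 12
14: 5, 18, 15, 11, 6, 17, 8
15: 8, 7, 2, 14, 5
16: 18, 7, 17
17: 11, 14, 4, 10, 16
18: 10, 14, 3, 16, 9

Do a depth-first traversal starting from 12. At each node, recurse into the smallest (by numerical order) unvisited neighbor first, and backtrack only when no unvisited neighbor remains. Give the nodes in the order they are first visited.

Visit 12
12 → 8
8 → 4
4 → 1
1 → 3
3 → 2
2 → 15
15 → 5
5 → 14
14 → 6
6 → 7
7 → 16
16 → 17
17 → 10
10 → 9
9 → 18
10 → 13
17 → 11

12 8 4 1 3 2 15 5 14 6 7 16 17 10 9 18 13 11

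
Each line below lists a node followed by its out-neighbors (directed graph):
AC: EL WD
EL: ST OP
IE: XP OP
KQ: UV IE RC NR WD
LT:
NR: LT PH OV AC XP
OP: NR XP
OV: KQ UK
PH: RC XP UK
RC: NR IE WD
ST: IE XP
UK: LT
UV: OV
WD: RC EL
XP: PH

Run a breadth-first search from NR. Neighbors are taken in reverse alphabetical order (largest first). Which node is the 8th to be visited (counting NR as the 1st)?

RC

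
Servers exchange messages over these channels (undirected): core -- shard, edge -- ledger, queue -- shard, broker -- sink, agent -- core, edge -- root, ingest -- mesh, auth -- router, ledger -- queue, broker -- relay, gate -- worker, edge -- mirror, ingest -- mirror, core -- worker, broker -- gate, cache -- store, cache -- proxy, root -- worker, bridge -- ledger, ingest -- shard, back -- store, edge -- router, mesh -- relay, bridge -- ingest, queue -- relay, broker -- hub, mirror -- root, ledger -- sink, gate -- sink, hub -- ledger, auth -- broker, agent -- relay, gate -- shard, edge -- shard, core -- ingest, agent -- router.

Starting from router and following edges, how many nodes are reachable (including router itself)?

19

BFS from router visits: router, agent, auth, edge, core, relay, broker, ledger, mirror, root, shard, ingest, worker, mesh, queue, gate, hub, sink, bridge
Reachable nodes: 19 of 23 total.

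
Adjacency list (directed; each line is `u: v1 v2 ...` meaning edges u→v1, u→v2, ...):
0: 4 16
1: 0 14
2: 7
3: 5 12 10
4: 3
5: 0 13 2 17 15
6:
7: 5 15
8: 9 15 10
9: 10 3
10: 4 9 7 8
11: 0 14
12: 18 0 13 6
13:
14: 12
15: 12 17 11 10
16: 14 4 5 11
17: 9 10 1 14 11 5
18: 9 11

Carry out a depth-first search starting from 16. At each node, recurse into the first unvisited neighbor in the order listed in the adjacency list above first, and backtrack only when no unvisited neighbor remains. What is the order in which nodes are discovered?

16, 14, 12, 18, 9, 10, 4, 3, 5, 0, 13, 2, 7, 15, 17, 1, 11, 8, 6

Visit 16
16 → 14
14 → 12
12 → 18
18 → 9
9 → 10
10 → 4
4 → 3
3 → 5
5 → 0
5 → 13
5 → 2
2 → 7
7 → 15
15 → 17
17 → 1
17 → 11
10 → 8
12 → 6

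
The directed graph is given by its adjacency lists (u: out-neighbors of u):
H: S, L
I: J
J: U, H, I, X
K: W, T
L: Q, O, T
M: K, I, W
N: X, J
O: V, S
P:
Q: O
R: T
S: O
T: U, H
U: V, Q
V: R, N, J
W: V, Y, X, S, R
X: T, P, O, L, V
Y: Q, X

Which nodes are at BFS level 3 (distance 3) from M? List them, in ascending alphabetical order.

H, L, N, O, P, Q, U

Level 0: M
Level 1: I, K, W
Level 2: J, R, S, T, V, X, Y
Level 3: H, L, N, O, P, Q, U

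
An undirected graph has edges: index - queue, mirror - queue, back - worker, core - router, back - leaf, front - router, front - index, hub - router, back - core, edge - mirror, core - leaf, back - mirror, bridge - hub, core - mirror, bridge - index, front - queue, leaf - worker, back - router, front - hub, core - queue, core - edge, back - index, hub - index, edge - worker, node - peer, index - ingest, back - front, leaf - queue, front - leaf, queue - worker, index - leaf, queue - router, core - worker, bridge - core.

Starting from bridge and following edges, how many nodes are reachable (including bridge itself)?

BFS from bridge visits: bridge, core, hub, index, back, edge, leaf, mirror, queue, router, worker, front, ingest
Reachable nodes: 13 of 15 total.

13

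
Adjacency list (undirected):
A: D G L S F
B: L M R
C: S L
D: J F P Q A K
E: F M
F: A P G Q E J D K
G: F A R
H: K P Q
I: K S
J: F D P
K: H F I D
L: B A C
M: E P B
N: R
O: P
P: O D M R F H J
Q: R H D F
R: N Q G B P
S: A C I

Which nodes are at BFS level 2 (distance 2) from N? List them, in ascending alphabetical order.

Level 0: N
Level 1: R
Level 2: B, G, P, Q
Level 3: A, D, F, H, J, L, M, O
Level 4: C, E, K, S
Level 5: I

B, G, P, Q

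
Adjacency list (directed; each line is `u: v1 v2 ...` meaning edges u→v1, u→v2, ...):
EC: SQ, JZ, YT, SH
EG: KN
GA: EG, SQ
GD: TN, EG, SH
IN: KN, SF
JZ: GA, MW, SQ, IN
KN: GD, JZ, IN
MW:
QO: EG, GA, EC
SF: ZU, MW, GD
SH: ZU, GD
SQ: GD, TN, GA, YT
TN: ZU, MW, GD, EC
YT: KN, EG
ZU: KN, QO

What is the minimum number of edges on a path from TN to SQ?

Level 0: TN
Level 1: EC, GD, MW, ZU
Level 2: EG, JZ, KN, QO, SH, SQ, YT
Level 3: GA, IN
Level 4: SF
SQ first appears at level 2.

2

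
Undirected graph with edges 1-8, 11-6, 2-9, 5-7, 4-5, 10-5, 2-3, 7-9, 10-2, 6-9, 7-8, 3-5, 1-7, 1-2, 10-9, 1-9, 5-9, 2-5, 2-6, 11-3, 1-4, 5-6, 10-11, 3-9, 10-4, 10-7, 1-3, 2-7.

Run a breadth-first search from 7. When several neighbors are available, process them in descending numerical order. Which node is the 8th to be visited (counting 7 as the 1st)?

11

Visit 7; enqueue 10, 9, 8, 5, 2, 1 → queue [10, 9, 8, 5, 2, 1]
Visit 10; enqueue 11, 4 → queue [9, 8, 5, 2, 1, 11, 4]
Visit 9; enqueue 6, 3 → queue [8, 5, 2, 1, 11, 4, 6, 3]
Visit 8 → queue [5, 2, 1, 11, 4, 6, 3]
Visit 5 → queue [2, 1, 11, 4, 6, 3]
Visit 2 → queue [1, 11, 4, 6, 3]
Visit 1 → queue [11, 4, 6, 3]
Visit 11 → queue [4, 6, 3]
Visit 4 → queue [6, 3]
Visit 6 → queue [3]
Visit 3 → queue []

Visit order: 7, 10, 9, 8, 5, 2, 1, 11, 4, 6, 3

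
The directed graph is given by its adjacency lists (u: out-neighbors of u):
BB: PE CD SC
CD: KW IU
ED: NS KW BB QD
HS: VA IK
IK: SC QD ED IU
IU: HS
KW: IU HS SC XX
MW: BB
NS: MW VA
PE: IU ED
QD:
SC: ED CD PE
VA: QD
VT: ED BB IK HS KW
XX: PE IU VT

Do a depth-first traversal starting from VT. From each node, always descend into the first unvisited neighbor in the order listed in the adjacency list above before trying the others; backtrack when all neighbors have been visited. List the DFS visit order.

VT → ED → NS → MW → BB → PE → IU → HS → VA → QD → IK → SC → CD → KW → XX

Visit VT
VT → ED
ED → NS
NS → MW
MW → BB
BB → PE
PE → IU
IU → HS
HS → VA
VA → QD
HS → IK
IK → SC
SC → CD
CD → KW
KW → XX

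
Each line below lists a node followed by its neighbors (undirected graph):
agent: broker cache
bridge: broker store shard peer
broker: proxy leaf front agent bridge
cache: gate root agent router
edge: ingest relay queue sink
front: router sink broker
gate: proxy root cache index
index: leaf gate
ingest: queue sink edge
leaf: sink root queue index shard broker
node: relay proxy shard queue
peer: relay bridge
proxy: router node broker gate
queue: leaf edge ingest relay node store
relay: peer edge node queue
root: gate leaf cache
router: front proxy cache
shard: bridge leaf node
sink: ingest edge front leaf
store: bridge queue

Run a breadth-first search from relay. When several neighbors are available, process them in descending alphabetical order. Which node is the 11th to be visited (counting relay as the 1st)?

Visit relay; enqueue queue, peer, node, edge → queue [queue, peer, node, edge]
Visit queue; enqueue store, leaf, ingest → queue [peer, node, edge, store, leaf, ingest]
Visit peer; enqueue bridge → queue [node, edge, store, leaf, ingest, bridge]
Visit node; enqueue shard, proxy → queue [edge, store, leaf, ingest, bridge, shard, proxy]
Visit edge; enqueue sink → queue [store, leaf, ingest, bridge, shard, proxy, sink]
Visit store → queue [leaf, ingest, bridge, shard, proxy, sink]
Visit leaf; enqueue root, index, broker → queue [ingest, bridge, shard, proxy, sink, root, index, broker]
Visit ingest → queue [bridge, shard, proxy, sink, root, index, broker]
Visit bridge → queue [shard, proxy, sink, root, index, broker]
Visit shard → queue [proxy, sink, root, index, broker]
Visit proxy; enqueue router, gate → queue [sink, root, index, broker, router, gate]
Visit sink; enqueue front → queue [root, index, broker, router, gate, front]
Visit root; enqueue cache → queue [index, broker, router, gate, front, cache]
Visit index → queue [broker, router, gate, front, cache]
Visit broker; enqueue agent → queue [router, gate, front, cache, agent]
Visit router → queue [gate, front, cache, agent]
Visit gate → queue [front, cache, agent]
Visit front → queue [cache, agent]
Visit cache → queue [agent]
Visit agent → queue []

Visit order: relay, queue, peer, node, edge, store, leaf, ingest, bridge, shard, proxy, sink, root, index, broker, router, gate, front, cache, agent

proxy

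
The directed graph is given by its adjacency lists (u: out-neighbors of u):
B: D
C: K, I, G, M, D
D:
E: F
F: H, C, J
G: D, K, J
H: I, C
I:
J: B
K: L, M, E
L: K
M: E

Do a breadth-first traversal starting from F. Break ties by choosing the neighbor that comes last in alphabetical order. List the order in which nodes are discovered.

F -> J -> H -> C -> B -> I -> M -> K -> G -> D -> E -> L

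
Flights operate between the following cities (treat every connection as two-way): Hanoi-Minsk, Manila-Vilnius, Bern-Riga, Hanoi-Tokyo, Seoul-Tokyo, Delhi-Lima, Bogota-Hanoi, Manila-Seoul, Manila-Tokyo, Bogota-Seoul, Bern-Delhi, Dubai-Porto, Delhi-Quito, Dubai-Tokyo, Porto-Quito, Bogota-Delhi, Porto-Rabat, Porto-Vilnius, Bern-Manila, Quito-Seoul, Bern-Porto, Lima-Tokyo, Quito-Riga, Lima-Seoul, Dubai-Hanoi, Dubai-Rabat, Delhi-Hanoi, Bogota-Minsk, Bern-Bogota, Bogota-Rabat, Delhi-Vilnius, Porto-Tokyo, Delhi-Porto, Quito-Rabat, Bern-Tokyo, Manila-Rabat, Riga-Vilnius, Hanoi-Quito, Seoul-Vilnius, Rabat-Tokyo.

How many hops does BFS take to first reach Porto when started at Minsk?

3

Level 0: Minsk
Level 1: Bogota, Hanoi
Level 2: Bern, Delhi, Dubai, Quito, Rabat, Seoul, Tokyo
Level 3: Lima, Manila, Porto, Riga, Vilnius
Porto first appears at level 3.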